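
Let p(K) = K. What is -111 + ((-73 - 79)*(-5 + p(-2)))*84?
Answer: 89265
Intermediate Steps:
-111 + ((-73 - 79)*(-5 + p(-2)))*84 = -111 + ((-73 - 79)*(-5 - 2))*84 = -111 - 152*(-7)*84 = -111 + 1064*84 = -111 + 89376 = 89265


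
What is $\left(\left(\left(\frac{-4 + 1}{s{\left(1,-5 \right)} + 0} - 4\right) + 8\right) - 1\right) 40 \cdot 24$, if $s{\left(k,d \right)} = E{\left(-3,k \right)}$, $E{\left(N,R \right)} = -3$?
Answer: $3840$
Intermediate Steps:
$s{\left(k,d \right)} = -3$
$\left(\left(\left(\frac{-4 + 1}{s{\left(1,-5 \right)} + 0} - 4\right) + 8\right) - 1\right) 40 \cdot 24 = \left(\left(\left(\frac{-4 + 1}{-3 + 0} - 4\right) + 8\right) - 1\right) 40 \cdot 24 = \left(\left(\left(- \frac{3}{-3} - 4\right) + 8\right) - 1\right) 40 \cdot 24 = \left(\left(\left(\left(-3\right) \left(- \frac{1}{3}\right) - 4\right) + 8\right) - 1\right) 40 \cdot 24 = \left(\left(\left(1 - 4\right) + 8\right) - 1\right) 40 \cdot 24 = \left(\left(-3 + 8\right) - 1\right) 40 \cdot 24 = \left(5 - 1\right) 40 \cdot 24 = 4 \cdot 40 \cdot 24 = 160 \cdot 24 = 3840$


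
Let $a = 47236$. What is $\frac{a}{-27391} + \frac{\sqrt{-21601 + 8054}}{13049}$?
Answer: $- \frac{964}{559} + \frac{i \sqrt{13547}}{13049} \approx -1.7245 + 0.0089196 i$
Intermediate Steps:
$\frac{a}{-27391} + \frac{\sqrt{-21601 + 8054}}{13049} = \frac{47236}{-27391} + \frac{\sqrt{-21601 + 8054}}{13049} = 47236 \left(- \frac{1}{27391}\right) + \sqrt{-13547} \cdot \frac{1}{13049} = - \frac{964}{559} + i \sqrt{13547} \cdot \frac{1}{13049} = - \frac{964}{559} + \frac{i \sqrt{13547}}{13049}$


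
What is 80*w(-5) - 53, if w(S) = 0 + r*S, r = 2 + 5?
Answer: -2853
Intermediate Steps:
r = 7
w(S) = 7*S (w(S) = 0 + 7*S = 7*S)
80*w(-5) - 53 = 80*(7*(-5)) - 53 = 80*(-35) - 53 = -2800 - 53 = -2853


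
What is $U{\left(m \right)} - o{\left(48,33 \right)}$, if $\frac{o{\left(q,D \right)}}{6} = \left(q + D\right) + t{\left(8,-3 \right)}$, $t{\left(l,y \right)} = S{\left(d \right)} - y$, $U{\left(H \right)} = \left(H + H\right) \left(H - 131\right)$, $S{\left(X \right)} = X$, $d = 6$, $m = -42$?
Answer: $13992$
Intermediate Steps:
$U{\left(H \right)} = 2 H \left(-131 + H\right)$
$t{\left(l,y \right)} = 6 - y$
$o{\left(q,D \right)} = 54 + 6 D + 6 q$ ($o{\left(q,D \right)} = 6 \left(\left(q + D\right) + \left(6 - -3\right)\right) = 6 \left(\left(D + q\right) + \left(6 + 3\right)\right) = 6 \left(\left(D + q\right) + 9\right) = 6 \left(9 + D + q\right) = 54 + 6 D + 6 q$)
$U{\left(m \right)} - o{\left(48,33 \right)} = 2 \left(-42\right) \left(-131 - 42\right) - \left(54 + 6 \cdot 33 + 6 \cdot 48\right) = 2 \left(-42\right) \left(-173\right) - \left(54 + 198 + 288\right) = 14532 - 540 = 13992$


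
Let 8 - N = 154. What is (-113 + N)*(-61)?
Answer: 15799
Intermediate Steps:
N = -146 (N = 8 - 1*154 = 8 - 154 = -146)
(-113 + N)*(-61) = (-113 - 146)*(-61) = -259*(-61) = 15799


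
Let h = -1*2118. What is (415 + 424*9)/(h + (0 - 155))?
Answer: -4231/2273 ≈ -1.8614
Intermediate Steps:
h = -2118
(415 + 424*9)/(h + (0 - 155)) = (415 + 424*9)/(-2118 + (0 - 155)) = (415 + 3816)/(-2118 - 155) = 4231/(-2273) = 4231*(-1/2273) = -4231/2273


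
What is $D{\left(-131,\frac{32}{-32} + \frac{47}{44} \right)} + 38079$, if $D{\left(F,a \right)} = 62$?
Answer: $38141$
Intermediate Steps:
$D{\left(-131,\frac{32}{-32} + \frac{47}{44} \right)} + 38079 = 62 + 38079 = 38141$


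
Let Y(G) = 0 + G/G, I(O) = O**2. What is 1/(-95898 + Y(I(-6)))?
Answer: -1/95897 ≈ -1.0428e-5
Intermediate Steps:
Y(G) = 1 (Y(G) = 0 + 1 = 1)
1/(-95898 + Y(I(-6))) = 1/(-95898 + 1) = 1/(-95897) = -1/95897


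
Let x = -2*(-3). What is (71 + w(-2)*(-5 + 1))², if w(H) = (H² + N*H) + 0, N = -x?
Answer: 49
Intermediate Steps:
x = 6
N = -6 (N = -1*6 = -6)
w(H) = H² - 6*H (w(H) = (H² - 6*H) + 0 = H² - 6*H)
(71 + w(-2)*(-5 + 1))² = (71 + (-2*(-6 - 2))*(-5 + 1))² = (71 - 2*(-8)*(-4))² = (71 + 16*(-4))² = (71 - 64)² = 7² = 49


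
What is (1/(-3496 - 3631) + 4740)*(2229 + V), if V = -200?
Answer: 68543635391/7127 ≈ 9.6175e+6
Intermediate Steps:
(1/(-3496 - 3631) + 4740)*(2229 + V) = (1/(-3496 - 3631) + 4740)*(2229 - 200) = (1/(-7127) + 4740)*2029 = (-1/7127 + 4740)*2029 = (33781979/7127)*2029 = 68543635391/7127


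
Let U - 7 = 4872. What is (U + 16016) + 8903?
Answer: 29798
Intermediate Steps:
U = 4879 (U = 7 + 4872 = 4879)
(U + 16016) + 8903 = (4879 + 16016) + 8903 = 20895 + 8903 = 29798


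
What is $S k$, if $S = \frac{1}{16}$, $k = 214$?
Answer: $\frac{107}{8} \approx 13.375$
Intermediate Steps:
$S = \frac{1}{16} \approx 0.0625$
$S k = \frac{1}{16} \cdot 214 = \frac{107}{8}$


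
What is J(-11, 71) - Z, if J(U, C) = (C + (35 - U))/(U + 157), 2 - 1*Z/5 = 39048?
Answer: 28503697/146 ≈ 1.9523e+5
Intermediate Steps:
Z = -195230 (Z = 10 - 5*39048 = 10 - 195240 = -195230)
J(U, C) = (35 + C - U)/(157 + U)
J(-11, 71) - Z = (35 + 71 - 1*(-11))/(157 - 11) - 1*(-195230) = (35 + 71 + 11)/146 + 195230 = (1/146)*117 + 195230 = 117/146 + 195230 = 28503697/146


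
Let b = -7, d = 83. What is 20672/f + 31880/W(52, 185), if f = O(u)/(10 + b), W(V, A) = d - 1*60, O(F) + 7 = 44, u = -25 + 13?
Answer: 2605928/851 ≈ 3062.2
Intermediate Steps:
u = -12
O(F) = 37 (O(F) = -7 + 44 = 37)
W(V, A) = 23 (W(V, A) = 83 - 1*60 = 83 - 60 = 23)
f = 37/3 (f = 37/(10 - 7) = 37/3 ≈ 12.333)
20672/f + 31880/W(52, 185) = 20672/(37/3) + 31880/23 = 20672*(3/37) + 31880*(1/23) = 62016/37 + 31880/23 = 2605928/851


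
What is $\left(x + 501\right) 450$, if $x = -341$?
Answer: $72000$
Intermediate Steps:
$\left(x + 501\right) 450 = \left(-341 + 501\right) 450 = 160 \cdot 450 = 72000$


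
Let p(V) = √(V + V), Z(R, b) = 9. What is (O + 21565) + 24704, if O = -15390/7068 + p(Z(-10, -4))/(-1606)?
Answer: 2868543/62 - 3*√2/1606 ≈ 46267.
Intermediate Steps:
p(V) = √2*√V (p(V) = √(2*V) = √2*√V)
O = -135/62 - 3*√2/1606 (O = -15390/7068 + (√2*√9)/(-1606) = -15390*1/7068 + (√2*3)*(-1/1606) = -135/62 + (3*√2)*(-1/1606) = -135/62 - 3*√2/1606 ≈ -2.1801)
(O + 21565) + 24704 = ((-135/62 - 3*√2/1606) + 21565) + 24704 = (1336895/62 - 3*√2/1606) + 24704 = 2868543/62 - 3*√2/1606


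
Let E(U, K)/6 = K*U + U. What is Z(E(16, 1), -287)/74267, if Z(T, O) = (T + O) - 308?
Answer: -403/74267 ≈ -0.0054264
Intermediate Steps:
E(U, K) = 6*U + 6*K*U (E(U, K) = 6*(K*U + U) = 6*(U + K*U) = 6*U + 6*K*U)
Z(T, O) = -308 + O + T (Z(T, O) = (O + T) - 308 = -308 + O + T)
Z(E(16, 1), -287)/74267 = (-308 - 287 + 6*16*(1 + 1))/74267 = (-308 - 287 + 6*16*2)*(1/74267) = (-308 - 287 + 192)*(1/74267) = -403*1/74267 = -403/74267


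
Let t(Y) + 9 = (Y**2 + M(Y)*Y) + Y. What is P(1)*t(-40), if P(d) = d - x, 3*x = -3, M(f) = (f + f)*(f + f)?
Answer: -508898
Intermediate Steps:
M(f) = 4*f**2 (M(f) = (2*f)*(2*f) = 4*f**2)
x = -1 (x = (1/3)*(-3) = -1)
P(d) = 1 + d (P(d) = d - 1*(-1) = d + 1 = 1 + d)
t(Y) = -9 + Y + Y**2 + 4*Y**3 (t(Y) = -9 + ((Y**2 + (4*Y**2)*Y) + Y) = -9 + ((Y**2 + 4*Y**3) + Y) = -9 + (Y + Y**2 + 4*Y**3) = -9 + Y + Y**2 + 4*Y**3)
P(1)*t(-40) = (1 + 1)*(-9 - 40 + (-40)**2 + 4*(-40)**3) = 2*(-9 - 40 + 1600 + 4*(-64000)) = 2*(-9 - 40 + 1600 - 256000) = 2*(-254449) = -508898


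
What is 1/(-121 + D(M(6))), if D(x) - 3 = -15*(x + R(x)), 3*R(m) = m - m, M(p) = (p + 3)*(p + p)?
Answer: -1/1738 ≈ -0.00057537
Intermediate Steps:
M(p) = 2*p*(3 + p) (M(p) = (3 + p)*(2*p) = 2*p*(3 + p))
R(m) = 0 (R(m) = (m - m)/3 = (1/3)*0 = 0)
D(x) = 3 - 15*x (D(x) = 3 - 15*(x + 0) = 3 - 15*x)
1/(-121 + D(M(6))) = 1/(-121 + (3 - 30*6*(3 + 6))) = 1/(-121 + (3 - 30*6*9)) = 1/(-121 + (3 - 15*108)) = 1/(-121 + (3 - 1620)) = 1/(-121 - 1617) = 1/(-1738) = -1/1738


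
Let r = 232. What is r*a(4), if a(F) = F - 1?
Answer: 696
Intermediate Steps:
a(F) = -1 + F
r*a(4) = 232*(-1 + 4) = 232*3 = 696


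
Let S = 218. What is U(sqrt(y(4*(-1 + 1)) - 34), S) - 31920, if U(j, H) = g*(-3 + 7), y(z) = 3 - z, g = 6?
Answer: -31896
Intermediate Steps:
U(j, H) = 24 (U(j, H) = 6*(-3 + 7) = 6*4 = 24)
U(sqrt(y(4*(-1 + 1)) - 34), S) - 31920 = 24 - 31920 = -31896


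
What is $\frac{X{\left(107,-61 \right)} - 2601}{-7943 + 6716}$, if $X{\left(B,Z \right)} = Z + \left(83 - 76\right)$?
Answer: $\frac{885}{409} \approx 2.1638$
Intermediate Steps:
$X{\left(B,Z \right)} = 7 + Z$ ($X{\left(B,Z \right)} = Z + \left(83 - 76\right) = Z + 7 = 7 + Z$)
$\frac{X{\left(107,-61 \right)} - 2601}{-7943 + 6716} = \frac{\left(7 - 61\right) - 2601}{-7943 + 6716} = \frac{-54 - 2601}{-1227} = \left(-2655\right) \left(- \frac{1}{1227}\right) = \frac{885}{409}$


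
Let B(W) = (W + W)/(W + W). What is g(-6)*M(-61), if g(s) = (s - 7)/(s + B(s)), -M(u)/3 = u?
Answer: 2379/5 ≈ 475.80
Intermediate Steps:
B(W) = 1 (B(W) = (2*W)/((2*W)) = (2*W)*(1/(2*W)) = 1)
M(u) = -3*u
g(s) = (-7 + s)/(1 + s) (g(s) = (s - 7)/(s + 1) = (-7 + s)/(1 + s))
g(-6)*M(-61) = ((-7 - 6)/(1 - 6))*(-3*(-61)) = (-13/(-5))*183 = -⅕*(-13)*183 = (13/5)*183 = 2379/5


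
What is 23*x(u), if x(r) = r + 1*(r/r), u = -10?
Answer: -207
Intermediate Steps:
x(r) = 1 + r (x(r) = r + 1*1 = r + 1 = 1 + r)
23*x(u) = 23*(1 - 10) = 23*(-9) = -207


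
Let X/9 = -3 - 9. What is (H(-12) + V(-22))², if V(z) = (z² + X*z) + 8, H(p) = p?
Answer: 8156736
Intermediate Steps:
X = -108 (X = 9*(-3 - 9) = 9*(-12) = -108)
V(z) = 8 + z² - 108*z (V(z) = (z² - 108*z) + 8 = 8 + z² - 108*z)
(H(-12) + V(-22))² = (-12 + (8 + (-22)² - 108*(-22)))² = (-12 + (8 + 484 + 2376))² = (-12 + 2868)² = 2856² = 8156736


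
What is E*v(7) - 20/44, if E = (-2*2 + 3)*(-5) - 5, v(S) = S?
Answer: -5/11 ≈ -0.45455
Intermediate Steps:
E = 0 (E = (-4 + 3)*(-5) - 5 = -1*(-5) - 5 = 5 - 5 = 0)
E*v(7) - 20/44 = 0*7 - 20/44 = 0 - 20*1/44 = 0 - 5/11 = -5/11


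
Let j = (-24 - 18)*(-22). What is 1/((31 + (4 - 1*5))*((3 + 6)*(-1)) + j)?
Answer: 1/654 ≈ 0.0015291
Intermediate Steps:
j = 924 (j = -42*(-22) = 924)
1/((31 + (4 - 1*5))*((3 + 6)*(-1)) + j) = 1/((31 + (4 - 1*5))*((3 + 6)*(-1)) + 924) = 1/((31 + (4 - 5))*(9*(-1)) + 924) = 1/((31 - 1)*(-9) + 924) = 1/(30*(-9) + 924) = 1/(-270 + 924) = 1/654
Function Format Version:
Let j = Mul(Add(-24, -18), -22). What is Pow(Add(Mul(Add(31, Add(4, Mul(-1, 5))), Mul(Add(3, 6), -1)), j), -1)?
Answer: Rational(1, 654) ≈ 0.0015291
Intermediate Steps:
j = 924 (j = Mul(-42, -22) = 924)
Pow(Add(Mul(Add(31, Add(4, Mul(-1, 5))), Mul(Add(3, 6), -1)), j), -1) = Pow(Add(Mul(Add(31, Add(4, Mul(-1, 5))), Mul(Add(3, 6), -1)), 924), -1) = Pow(Add(Mul(Add(31, Add(4, -5)), Mul(9, -1)), 924), -1) = Pow(Add(Mul(Add(31, -1), -9), 924), -1) = Pow(Add(Mul(30, -9), 924), -1) = Pow(Add(-270, 924), -1) = Pow(654, -1) = Rational(1, 654)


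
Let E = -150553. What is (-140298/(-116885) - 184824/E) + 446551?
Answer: 7858173668528189/17597387405 ≈ 4.4655e+5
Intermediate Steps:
(-140298/(-116885) - 184824/E) + 446551 = (-140298/(-116885) - 184824/(-150553)) + 446551 = (-140298*(-1/116885) - 184824*(-1/150553)) + 446551 = (140298/116885 + 184824/150553) + 446551 = 42725438034/17597387405 + 446551 = 7858173668528189/17597387405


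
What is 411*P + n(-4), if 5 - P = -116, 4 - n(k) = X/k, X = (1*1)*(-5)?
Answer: 198935/4 ≈ 49734.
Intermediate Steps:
X = -5 (X = 1*(-5) = -5)
n(k) = 4 + 5/k (n(k) = 4 - (-5)/k = 4 + 5/k)
P = 121 (P = 5 - 1*(-116) = 5 + 116 = 121)
411*P + n(-4) = 411*121 + (4 + 5/(-4)) = 49731 + (4 + 5*(-¼)) = 49731 + (4 - 5/4) = 49731 + 11/4 = 198935/4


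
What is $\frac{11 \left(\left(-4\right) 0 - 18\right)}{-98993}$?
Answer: $\frac{198}{98993} \approx 0.0020001$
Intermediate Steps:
$\frac{11 \left(\left(-4\right) 0 - 18\right)}{-98993} = 11 \left(0 - 18\right) \left(- \frac{1}{98993}\right) = 11 \left(-18\right) \left(- \frac{1}{98993}\right) = \left(-198\right) \left(- \frac{1}{98993}\right) = \frac{198}{98993}$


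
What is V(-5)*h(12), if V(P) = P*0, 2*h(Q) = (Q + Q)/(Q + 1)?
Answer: 0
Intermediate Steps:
h(Q) = Q/(1 + Q) (h(Q) = ((Q + Q)/(Q + 1))/2 = ((2*Q)/(1 + Q))/2 = (2*Q/(1 + Q))/2 = Q/(1 + Q))
V(P) = 0
V(-5)*h(12) = 0*(12/(1 + 12)) = 0*(12/13) = 0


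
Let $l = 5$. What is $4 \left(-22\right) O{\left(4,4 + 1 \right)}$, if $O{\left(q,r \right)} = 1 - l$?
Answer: $352$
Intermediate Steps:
$O{\left(q,r \right)} = -4$ ($O{\left(q,r \right)} = 1 - 5 = -4$)
$4 \left(-22\right) O{\left(4,4 + 1 \right)} = 4 \left(-22\right) \left(-4\right) = \left(-88\right) \left(-4\right) = 352$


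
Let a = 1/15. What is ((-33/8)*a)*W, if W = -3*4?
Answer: 33/10 ≈ 3.3000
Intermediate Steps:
W = -12
a = 1/15 ≈ 0.066667
((-33/8)*a)*W = (-33/8*(1/15))*(-12) = (-33*⅛*(1/15))*(-12) = -33/8*1/15*(-12) = -11/40*(-12) = 33/10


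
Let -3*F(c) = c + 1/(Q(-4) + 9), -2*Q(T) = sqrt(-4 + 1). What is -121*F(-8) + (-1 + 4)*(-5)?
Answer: -108965/327 + 242*I*sqrt(3)/981 ≈ -333.23 + 0.42727*I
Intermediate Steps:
Q(T) = -I*sqrt(3)/2 (Q(T) = -sqrt(-4 + 1)/2 = -I*sqrt(3)/2)
F(c) = -c/3 - 1/(3*(9 - I*sqrt(3)/2)) (F(c) = -(c + 1/(-I*sqrt(3)/2 + 9))/3 = -(c + 1/(9 - I*sqrt(3)/2))/3 = -c/3 - 1/(3*(9 - I*sqrt(3)/2)))
-121*F(-8) + (-1 + 4)*(-5) = -121*(-4/109 - 1/3*(-8) - 2*I*sqrt(3)/981) + (-1 + 4)*(-5) = -121*(-4/109 + 8/3 - 2*I*sqrt(3)/981) + 3*(-5) = -121*(860/327 - 2*I*sqrt(3)/981) - 15 = (-104060/327 + 242*I*sqrt(3)/981) - 15 = -108965/327 + 242*I*sqrt(3)/981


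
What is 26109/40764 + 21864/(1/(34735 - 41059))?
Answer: -1878784705665/13588 ≈ -1.3827e+8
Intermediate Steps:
26109/40764 + 21864/(1/(34735 - 41059)) = 26109*(1/40764) + 21864/(1/(-6324)) = 8703/13588 + 21864/(-1/6324) = 8703/13588 + 21864*(-6324) = 8703/13588 - 138267936 = -1878784705665/13588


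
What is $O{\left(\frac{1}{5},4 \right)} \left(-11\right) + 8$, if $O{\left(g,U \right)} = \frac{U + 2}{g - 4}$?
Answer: $\frac{482}{19} \approx 25.368$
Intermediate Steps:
$O{\left(g,U \right)} = \frac{2 + U}{-4 + g}$
$O{\left(\frac{1}{5},4 \right)} \left(-11\right) + 8 = \frac{2 + 4}{-4 + \frac{1}{5}} \left(-11\right) + 8 = \frac{1}{-4 + \frac{1}{5}} \cdot 6 \left(-11\right) + 8 = \frac{1}{- \frac{19}{5}} \cdot 6 \left(-11\right) + 8 = \left(- \frac{5}{19}\right) 6 \left(-11\right) + 8 = \left(- \frac{30}{19}\right) \left(-11\right) + 8 = \frac{330}{19} + 8 = \frac{482}{19}$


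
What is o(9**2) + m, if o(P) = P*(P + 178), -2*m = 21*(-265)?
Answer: 47523/2 ≈ 23762.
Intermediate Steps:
m = 5565/2 (m = -21*(-265)/2 = -1/2*(-5565) = 5565/2 ≈ 2782.5)
o(P) = P*(178 + P)
o(9**2) + m = 9**2*(178 + 9**2) + 5565/2 = 81*(178 + 81) + 5565/2 = 81*259 + 5565/2 = 20979 + 5565/2 = 47523/2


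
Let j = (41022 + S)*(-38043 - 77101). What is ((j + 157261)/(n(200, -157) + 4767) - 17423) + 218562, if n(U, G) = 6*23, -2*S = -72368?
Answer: -2634354536/1635 ≈ -1.6112e+6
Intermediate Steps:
S = 36184 (S = -½*(-72368) = 36184)
n(U, G) = 138
j = -8889807664 (j = (41022 + 36184)*(-38043 - 77101) = 77206*(-115144) = -8889807664)
((j + 157261)/(n(200, -157) + 4767) - 17423) + 218562 = ((-8889807664 + 157261)/(138 + 4767) - 17423) + 218562 = (-8889650403/4905 - 17423) + 218562 = (-8889650403*1/4905 - 17423) + 218562 = (-2963216801/1635 - 17423) + 218562 = -2991703406/1635 + 218562 = -2634354536/1635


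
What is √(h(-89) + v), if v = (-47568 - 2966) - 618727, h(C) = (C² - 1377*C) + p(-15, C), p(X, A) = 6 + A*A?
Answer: 2*I*√132715 ≈ 728.6*I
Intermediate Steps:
p(X, A) = 6 + A²
h(C) = 6 - 1377*C + 2*C² (h(C) = (C² - 1377*C) + (6 + C²) = 6 - 1377*C + 2*C²)
v = -669261 (v = -50534 - 618727 = -669261)
√(h(-89) + v) = √((6 - 1377*(-89) + 2*(-89)²) - 669261) = √((6 + 122553 + 2*7921) - 669261) = √((6 + 122553 + 15842) - 669261) = √(138401 - 669261) = √(-530860) = 2*I*√132715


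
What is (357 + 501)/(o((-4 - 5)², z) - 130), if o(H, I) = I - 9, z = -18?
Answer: -858/157 ≈ -5.4650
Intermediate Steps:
o(H, I) = -9 + I
(357 + 501)/(o((-4 - 5)², z) - 130) = (357 + 501)/((-9 - 18) - 130) = 858/(-27 - 130) = 858/(-157) = 858*(-1/157) = -858/157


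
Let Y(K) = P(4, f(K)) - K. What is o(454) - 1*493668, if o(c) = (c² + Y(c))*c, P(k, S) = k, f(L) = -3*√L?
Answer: 92878696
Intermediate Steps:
Y(K) = 4 - K
o(c) = c*(4 + c² - c) (o(c) = (c² + (4 - c))*c = (4 + c² - c)*c = c*(4 + c² - c))
o(454) - 1*493668 = 454*(4 + 454² - 1*454) - 1*493668 = 454*(4 + 206116 - 454) - 493668 = 454*205666 - 493668 = 93372364 - 493668 = 92878696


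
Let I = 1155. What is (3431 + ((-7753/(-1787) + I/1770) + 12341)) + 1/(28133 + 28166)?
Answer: 187297258961361/11871544934 ≈ 15777.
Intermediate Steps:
(3431 + ((-7753/(-1787) + I/1770) + 12341)) + 1/(28133 + 28166) = (3431 + ((-7753/(-1787) + 1155/1770) + 12341)) + 1/(28133 + 28166) = (3431 + ((-7753*(-1/1787) + 1155*(1/1770)) + 12341)) + 1/56299 = (3431 + ((7753/1787 + 77/118) + 12341)) + 1/56299 = (3431 + (1052453/210866 + 12341)) + 1/56299 = (3431 + 2603349759/210866) + 1/56299 = 3326831005/210866 + 1/56299 = 187297258961361/11871544934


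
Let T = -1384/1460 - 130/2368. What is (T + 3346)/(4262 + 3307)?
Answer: 1445573971/3271019040 ≈ 0.44193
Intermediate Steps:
T = -433389/432160 (T = -1384*1/1460 - 130*1/2368 = -346/365 - 65/1184 = -433389/432160 ≈ -1.0028)
(T + 3346)/(4262 + 3307) = (-433389/432160 + 3346)/(4262 + 3307) = (1445573971/432160)/7569 = (1445573971/432160)*(1/7569) = 1445573971/3271019040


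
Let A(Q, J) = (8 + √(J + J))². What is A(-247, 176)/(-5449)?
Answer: -416/5449 - 64*√22/5449 ≈ -0.13143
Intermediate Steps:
A(Q, J) = (8 + √2*√J)² (A(Q, J) = (8 + √(2*J))² = (8 + √2*√J)²)
A(-247, 176)/(-5449) = (8 + √2*√176)²/(-5449) = (8 + √2*(4*√11))²*(-1/5449) = (8 + 4*√22)²*(-1/5449) = -(8 + 4*√22)²/5449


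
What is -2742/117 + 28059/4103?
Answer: -2655841/160017 ≈ -16.597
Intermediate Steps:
-2742/117 + 28059/4103 = -2742*1/117 + 28059*(1/4103) = -914/39 + 28059/4103 = -2655841/160017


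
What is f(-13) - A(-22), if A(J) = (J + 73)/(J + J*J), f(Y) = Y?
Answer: -2019/154 ≈ -13.110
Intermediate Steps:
A(J) = (73 + J)/(J + J**2)
f(-13) - A(-22) = -13 - (73 - 22)/((-22)*(1 - 22)) = -13 - (-1)*51/(22*(-21)) = -13 - (-1)*(-1)*51/(22*21) = -13 - 1*17/154 = -13 - 17/154 = -2019/154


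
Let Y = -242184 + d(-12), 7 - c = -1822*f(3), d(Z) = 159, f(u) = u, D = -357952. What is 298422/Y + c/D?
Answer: -5149778789/4125396800 ≈ -1.2483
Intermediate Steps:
c = 5473 (c = 7 - (-1822)*3 = 7 - 1*(-5466) = 7 + 5466 = 5473)
Y = -242025 (Y = -242184 + 159 = -242025)
298422/Y + c/D = 298422/(-242025) + 5473/(-357952) = 298422*(-1/242025) + 5473*(-1/357952) = -99474/80675 - 5473/357952 = -5149778789/4125396800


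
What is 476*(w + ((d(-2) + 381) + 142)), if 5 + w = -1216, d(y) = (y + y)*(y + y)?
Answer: -324632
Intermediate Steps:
d(y) = 4*y² (d(y) = (2*y)*(2*y) = 4*y²)
w = -1221 (w = -5 - 1216 = -1221)
476*(w + ((d(-2) + 381) + 142)) = 476*(-1221 + ((4*(-2)² + 381) + 142)) = 476*(-1221 + ((4*4 + 381) + 142)) = 476*(-1221 + ((16 + 381) + 142)) = 476*(-1221 + (397 + 142)) = 476*(-1221 + 539) = 476*(-682) = -324632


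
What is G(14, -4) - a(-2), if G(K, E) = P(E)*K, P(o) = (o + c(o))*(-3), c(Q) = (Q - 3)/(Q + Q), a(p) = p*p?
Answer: 509/4 ≈ 127.25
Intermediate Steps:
a(p) = p²
c(Q) = (-3 + Q)/(2*Q) (c(Q) = (-3 + Q)/((2*Q)) = (-3 + Q)*(1/(2*Q)) = (-3 + Q)/(2*Q))
P(o) = -3*o - 3*(-3 + o)/(2*o) (P(o) = (o + (-3 + o)/(2*o))*(-3) = -3*o - 3*(-3 + o)/(2*o))
G(K, E) = K*(-3/2 - 3*E + 9/(2*E)) (G(K, E) = (-3/2 - 3*E + 9/(2*E))*K = K*(-3/2 - 3*E + 9/(2*E)))
G(14, -4) - a(-2) = (3/2)*14*(3 - 1*(-4) - 2*(-4)²)/(-4) - 1*(-2)² = (3/2)*14*(-¼)*(3 + 4 - 2*16) - 1*4 = (3/2)*14*(-¼)*(3 + 4 - 32) - 4 = (3/2)*14*(-¼)*(-25) - 4 = 525/4 - 4 = 509/4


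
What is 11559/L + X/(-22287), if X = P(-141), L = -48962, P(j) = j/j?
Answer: -257664395/1091216094 ≈ -0.23613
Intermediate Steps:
P(j) = 1
X = 1
11559/L + X/(-22287) = 11559/(-48962) + 1/(-22287) = 11559*(-1/48962) + 1*(-1/22287) = -11559/48962 - 1/22287 = -257664395/1091216094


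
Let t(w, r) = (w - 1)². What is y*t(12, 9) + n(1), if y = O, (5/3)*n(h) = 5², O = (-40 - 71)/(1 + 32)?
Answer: -392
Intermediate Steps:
t(w, r) = (-1 + w)²
O = -37/11 (O = -111/33 = -111*1/33 = -37/11 ≈ -3.3636)
n(h) = 15 (n(h) = (⅗)*5² = (⅗)*25 = 15)
y = -37/11 ≈ -3.3636
y*t(12, 9) + n(1) = -37*(-1 + 12)²/11 + 15 = -37/11*11² + 15 = -37/11*121 + 15 = -407 + 15 = -392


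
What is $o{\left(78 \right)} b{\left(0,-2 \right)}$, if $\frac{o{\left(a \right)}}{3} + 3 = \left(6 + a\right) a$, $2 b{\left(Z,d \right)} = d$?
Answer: $-19647$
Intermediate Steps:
$b{\left(Z,d \right)} = \frac{d}{2}$
$o{\left(a \right)} = -9 + 3 a \left(6 + a\right)$ ($o{\left(a \right)} = -9 + 3 \left(6 + a\right) a = -9 + 3 a \left(6 + a\right)$)
$o{\left(78 \right)} b{\left(0,-2 \right)} = \left(-9 + 3 \cdot 78^{2} + 18 \cdot 78\right) \frac{1}{2} \left(-2\right) = \left(-9 + 3 \cdot 6084 + 1404\right) \left(-1\right) = \left(-9 + 18252 + 1404\right) \left(-1\right) = 19647 \left(-1\right) = -19647$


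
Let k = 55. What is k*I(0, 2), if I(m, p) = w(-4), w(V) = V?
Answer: -220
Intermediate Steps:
I(m, p) = -4
k*I(0, 2) = 55*(-4) = -220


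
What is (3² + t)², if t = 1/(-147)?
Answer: 1747684/21609 ≈ 80.878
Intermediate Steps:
t = -1/147 ≈ -0.0068027
(3² + t)² = (3² - 1/147)² = (9 - 1/147)² = (1322/147)² = 1747684/21609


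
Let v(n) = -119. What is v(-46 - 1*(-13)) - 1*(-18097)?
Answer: 17978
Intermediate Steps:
v(-46 - 1*(-13)) - 1*(-18097) = -119 - 1*(-18097) = -119 + 18097 = 17978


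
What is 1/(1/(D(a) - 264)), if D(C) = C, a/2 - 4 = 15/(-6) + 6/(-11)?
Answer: -2883/11 ≈ -262.09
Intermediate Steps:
a = 21/11 (a = 8 + 2*(15/(-6) + 6/(-11)) = 8 + 2*(15*(-⅙) + 6*(-1/11)) = 8 + 2*(-5/2 - 6/11) = 8 + 2*(-67/22) = 8 - 67/11 = 21/11 ≈ 1.9091)
1/(1/(D(a) - 264)) = 1/(1/(21/11 - 264)) = 1/(1/(-2883/11)) = 1/(-11/2883) = -2883/11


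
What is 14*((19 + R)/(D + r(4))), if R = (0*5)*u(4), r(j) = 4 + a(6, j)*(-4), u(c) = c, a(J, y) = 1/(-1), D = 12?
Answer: 133/10 ≈ 13.300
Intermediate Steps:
a(J, y) = -1
r(j) = 8 (r(j) = 4 - 1*(-4) = 4 + 4 = 8)
R = 0 (R = (0*5)*4 = 0*4 = 0)
14*((19 + R)/(D + r(4))) = 14*((19 + 0)/(12 + 8)) = 14*(19/20) = 133/10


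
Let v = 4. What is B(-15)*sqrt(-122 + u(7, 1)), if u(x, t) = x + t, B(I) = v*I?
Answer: -60*I*sqrt(114) ≈ -640.63*I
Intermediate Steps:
B(I) = 4*I
u(x, t) = t + x
B(-15)*sqrt(-122 + u(7, 1)) = (4*(-15))*sqrt(-122 + (1 + 7)) = -60*sqrt(-122 + 8) = -60*I*sqrt(114)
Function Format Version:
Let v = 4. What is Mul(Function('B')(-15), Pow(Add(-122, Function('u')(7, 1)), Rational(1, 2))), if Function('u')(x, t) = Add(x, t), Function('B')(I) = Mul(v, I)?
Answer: Mul(-60, I, Pow(114, Rational(1, 2))) ≈ Mul(-640.63, I)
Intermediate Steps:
Function('B')(I) = Mul(4, I)
Function('u')(x, t) = Add(t, x)
Mul(Function('B')(-15), Pow(Add(-122, Function('u')(7, 1)), Rational(1, 2))) = Mul(Mul(4, -15), Pow(Add(-122, Add(1, 7)), Rational(1, 2))) = Mul(-60, Pow(Add(-122, 8), Rational(1, 2))) = Mul(-60, Pow(-114, Rational(1, 2))) = Mul(-60, Mul(I, Pow(114, Rational(1, 2)))) = Mul(-60, I, Pow(114, Rational(1, 2)))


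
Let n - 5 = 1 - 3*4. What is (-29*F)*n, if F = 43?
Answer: 7482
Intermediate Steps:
n = -6 (n = 5 + (1 - 3*4) = 5 + (1 - 12) = 5 - 11 = -6)
(-29*F)*n = -29*43*(-6) = -1247*(-6) = 7482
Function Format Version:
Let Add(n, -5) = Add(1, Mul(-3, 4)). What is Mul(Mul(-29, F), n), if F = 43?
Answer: 7482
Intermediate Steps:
n = -6 (n = Add(5, Add(1, Mul(-3, 4))) = Add(5, Add(1, -12)) = Add(5, -11) = -6)
Mul(Mul(-29, F), n) = Mul(Mul(-29, 43), -6) = Mul(-1247, -6) = 7482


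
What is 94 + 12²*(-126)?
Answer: -18050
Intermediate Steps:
94 + 12²*(-126) = 94 + 144*(-126) = 94 - 18144 = -18050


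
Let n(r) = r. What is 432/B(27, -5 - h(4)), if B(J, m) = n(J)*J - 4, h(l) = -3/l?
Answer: 432/725 ≈ 0.59586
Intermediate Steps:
B(J, m) = -4 + J² (B(J, m) = J*J - 4 = J² - 4 = -4 + J²)
432/B(27, -5 - h(4)) = 432/(-4 + 27²) = 432/(-4 + 729) = 432/725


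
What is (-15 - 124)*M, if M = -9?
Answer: 1251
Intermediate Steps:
(-15 - 124)*M = (-15 - 124)*(-9) = -139*(-9) = 1251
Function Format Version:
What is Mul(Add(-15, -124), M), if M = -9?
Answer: 1251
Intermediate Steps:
Mul(Add(-15, -124), M) = Mul(Add(-15, -124), -9) = Mul(-139, -9) = 1251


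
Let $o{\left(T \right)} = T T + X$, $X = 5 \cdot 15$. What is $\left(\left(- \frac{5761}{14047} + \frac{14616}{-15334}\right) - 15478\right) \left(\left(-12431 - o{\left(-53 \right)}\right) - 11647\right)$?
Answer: $\frac{240365778838510}{575927} \approx 4.1735 \cdot 10^{8}$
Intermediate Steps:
$X = 75$
$o{\left(T \right)} = 75 + T^{2}$ ($o{\left(T \right)} = T T + 75 = T^{2} + 75 = 75 + T^{2}$)
$\left(\left(- \frac{5761}{14047} + \frac{14616}{-15334}\right) - 15478\right) \left(\left(-12431 - o{\left(-53 \right)}\right) - 11647\right) = \left(\left(- \frac{5761}{14047} + \frac{14616}{-15334}\right) - 15478\right) \left(\left(-12431 - \left(75 + \left(-53\right)^{2}\right)\right) - 11647\right) = \left(\left(\left(-5761\right) \frac{1}{14047} + 14616 \left(- \frac{1}{15334}\right)\right) - 15478\right) \left(\left(-12431 - \left(75 + 2809\right)\right) - 11647\right) = \left(\left(- \frac{5761}{14047} - \frac{7308}{7667}\right) - 15478\right) \left(\left(-12431 - 2884\right) - 11647\right) = \left(- \frac{13347733}{9790759} - 15478\right) \left(\left(-12431 - 2884\right) - 11647\right) = - \frac{151554715535 \left(-15315 - 11647\right)}{9790759} = \left(- \frac{151554715535}{9790759}\right) \left(-26962\right) = \frac{240365778838510}{575927}$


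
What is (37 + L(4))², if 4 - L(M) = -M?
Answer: 2025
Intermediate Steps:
L(M) = 4 + M (L(M) = 4 - (-1)*M = 4 + M)
(37 + L(4))² = (37 + (4 + 4))² = (37 + 8)² = 45² = 2025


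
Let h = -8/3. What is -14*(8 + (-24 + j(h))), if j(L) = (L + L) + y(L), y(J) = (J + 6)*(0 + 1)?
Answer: 252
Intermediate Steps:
y(J) = 6 + J (y(J) = (6 + J)*1 = 6 + J)
h = -8/3 ≈ -2.6667
j(L) = 6 + 3*L (j(L) = (L + L) + (6 + L) = 2*L + (6 + L) = 6 + 3*L)
-14*(8 + (-24 + j(h))) = -14*(8 + (-24 + (6 + 3*(-8/3)))) = -14*(8 + (-24 + (6 - 8))) = -14*(8 + (-24 - 2)) = -14*(8 - 26) = -14*(-18) = 252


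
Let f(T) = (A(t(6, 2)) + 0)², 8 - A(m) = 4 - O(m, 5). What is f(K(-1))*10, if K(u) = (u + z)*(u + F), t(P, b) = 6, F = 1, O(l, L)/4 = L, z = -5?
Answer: 5760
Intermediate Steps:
O(l, L) = 4*L
A(m) = 24 (A(m) = 8 - (4 - 4*5) = 8 - (4 - 1*20) = 8 - (4 - 20) = 8 - 1*(-16) = 8 + 16 = 24)
K(u) = (1 + u)*(-5 + u) (K(u) = (u - 5)*(u + 1) = (-5 + u)*(1 + u) = (1 + u)*(-5 + u))
f(T) = 576 (f(T) = (24 + 0)² = 24² = 576)
f(K(-1))*10 = 576*10 = 5760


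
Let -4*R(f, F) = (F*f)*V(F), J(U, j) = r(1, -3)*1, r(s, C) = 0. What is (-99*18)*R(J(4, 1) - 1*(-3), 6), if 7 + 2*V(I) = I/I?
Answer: -24057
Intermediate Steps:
V(I) = -3 (V(I) = -7/2 + (I/I)/2 = -7/2 + (½)*1 = -7/2 + ½ = -3)
J(U, j) = 0 (J(U, j) = 0*1 = 0)
R(f, F) = 3*F*f/4 (R(f, F) = -F*f*(-3)/4 = -(-3)*F*f/4 = 3*F*f/4)
(-99*18)*R(J(4, 1) - 1*(-3), 6) = (-99*18)*((¾)*6*(0 - 1*(-3))) = -2673*6*(0 + 3)/2 = -2673*6*3/2 = -1782*27/2 = -24057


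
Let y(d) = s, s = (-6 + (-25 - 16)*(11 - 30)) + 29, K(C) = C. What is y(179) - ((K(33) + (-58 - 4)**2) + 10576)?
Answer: -13651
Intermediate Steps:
s = 802 (s = (-6 - 41*(-19)) + 29 = (-6 + 779) + 29 = 773 + 29 = 802)
y(d) = 802
y(179) - ((K(33) + (-58 - 4)**2) + 10576) = 802 - ((33 + (-58 - 4)**2) + 10576) = 802 - ((33 + (-62)**2) + 10576) = 802 - ((33 + 3844) + 10576) = 802 - (3877 + 10576) = 802 - 1*14453 = 802 - 14453 = -13651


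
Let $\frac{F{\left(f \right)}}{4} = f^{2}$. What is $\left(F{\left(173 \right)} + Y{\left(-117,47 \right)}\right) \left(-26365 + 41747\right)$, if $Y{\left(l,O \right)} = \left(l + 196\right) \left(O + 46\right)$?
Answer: $1954483066$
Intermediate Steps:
$Y{\left(l,O \right)} = \left(46 + O\right) \left(196 + l\right)$ ($Y{\left(l,O \right)} = \left(196 + l\right) \left(46 + O\right) = \left(46 + O\right) \left(196 + l\right)$)
$F{\left(f \right)} = 4 f^{2}$
$\left(F{\left(173 \right)} + Y{\left(-117,47 \right)}\right) \left(-26365 + 41747\right) = \left(4 \cdot 173^{2} + \left(9016 + 46 \left(-117\right) + 196 \cdot 47 + 47 \left(-117\right)\right)\right) \left(-26365 + 41747\right) = \left(4 \cdot 29929 + \left(9016 - 5382 + 9212 - 5499\right)\right) 15382 = \left(119716 + 7347\right) 15382 = 127063 \cdot 15382 = 1954483066$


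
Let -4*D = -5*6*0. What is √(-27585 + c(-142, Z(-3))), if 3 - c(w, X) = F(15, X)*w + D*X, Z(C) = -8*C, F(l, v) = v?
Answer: 3*I*√2686 ≈ 155.48*I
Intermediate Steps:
D = 0 (D = -(-5*6)*0/4 = -(-15)*0/2 = -¼*0 = 0)
c(w, X) = 3 - X*w (c(w, X) = 3 - (X*w + 0*X) = 3 - (X*w + 0) = 3 - X*w)
√(-27585 + c(-142, Z(-3))) = √(-27585 + (3 - 1*(-8*(-3))*(-142))) = √(-27585 + (3 - 1*24*(-142))) = √(-27585 + (3 + 3408)) = √(-27585 + 3411) = √(-24174) = 3*I*√2686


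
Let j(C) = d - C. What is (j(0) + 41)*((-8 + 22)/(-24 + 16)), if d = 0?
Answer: -287/4 ≈ -71.750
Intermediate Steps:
j(C) = -C (j(C) = 0 - C = -C)
(j(0) + 41)*((-8 + 22)/(-24 + 16)) = (-1*0 + 41)*((-8 + 22)/(-24 + 16)) = (0 + 41)*(14/(-8)) = 41*(14*(-1/8)) = 41*(-7/4) = -287/4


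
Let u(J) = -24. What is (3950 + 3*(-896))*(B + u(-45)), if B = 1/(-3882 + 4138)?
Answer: -3876233/128 ≈ -30283.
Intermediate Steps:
B = 1/256 ≈ 0.0039063
(3950 + 3*(-896))*(B + u(-45)) = (3950 + 3*(-896))*(1/256 - 24) = (3950 - 2688)*(-6143/256) = 1262*(-6143/256) = -3876233/128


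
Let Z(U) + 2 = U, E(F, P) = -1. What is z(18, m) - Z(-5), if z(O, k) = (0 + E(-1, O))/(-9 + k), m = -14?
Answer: 162/23 ≈ 7.0435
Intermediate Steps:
Z(U) = -2 + U
z(O, k) = -1/(-9 + k) (z(O, k) = (0 - 1)/(-9 + k) = -1/(-9 + k))
z(18, m) - Z(-5) = -1/(-9 - 14) - (-2 - 5) = -1/(-23) - 1*(-7) = -1*(-1/23) + 7 = 1/23 + 7 = 162/23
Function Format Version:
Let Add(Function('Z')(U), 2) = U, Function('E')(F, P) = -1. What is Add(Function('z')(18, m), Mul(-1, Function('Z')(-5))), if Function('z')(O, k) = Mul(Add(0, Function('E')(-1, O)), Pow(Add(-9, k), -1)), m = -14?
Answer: Rational(162, 23) ≈ 7.0435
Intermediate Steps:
Function('Z')(U) = Add(-2, U)
Function('z')(O, k) = Mul(-1, Pow(Add(-9, k), -1)) (Function('z')(O, k) = Mul(Add(0, -1), Pow(Add(-9, k), -1)) = Mul(-1, Pow(Add(-9, k), -1)))
Add(Function('z')(18, m), Mul(-1, Function('Z')(-5))) = Add(Mul(-1, Pow(Add(-9, -14), -1)), Mul(-1, Add(-2, -5))) = Add(Mul(-1, Pow(-23, -1)), Mul(-1, -7)) = Add(Mul(-1, Rational(-1, 23)), 7) = Add(Rational(1, 23), 7) = Rational(162, 23)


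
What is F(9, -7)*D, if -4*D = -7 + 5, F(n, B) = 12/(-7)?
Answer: -6/7 ≈ -0.85714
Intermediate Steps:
F(n, B) = -12/7 (F(n, B) = 12*(-⅐) = -12/7)
D = ½ (D = -(-7 + 5)/4 = -¼*(-2) = ½ ≈ 0.50000)
F(9, -7)*D = -12/7*½ = -6/7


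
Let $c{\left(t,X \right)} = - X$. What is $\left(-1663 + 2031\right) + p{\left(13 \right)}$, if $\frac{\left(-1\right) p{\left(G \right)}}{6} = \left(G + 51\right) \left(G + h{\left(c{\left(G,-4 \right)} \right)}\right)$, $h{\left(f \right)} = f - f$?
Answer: $-4624$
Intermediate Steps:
$h{\left(f \right)} = 0$
$p{\left(G \right)} = - 6 G \left(51 + G\right)$ ($p{\left(G \right)} = - 6 \left(G + 51\right) \left(G + 0\right) = - 6 \left(51 + G\right) G = - 6 G \left(51 + G\right)$)
$\left(-1663 + 2031\right) + p{\left(13 \right)} = \left(-1663 + 2031\right) + 6 \cdot 13 \left(-51 - 13\right) = 368 + 6 \cdot 13 \left(-51 - 13\right) = 368 + 6 \cdot 13 \left(-64\right) = 368 - 4992 = -4624$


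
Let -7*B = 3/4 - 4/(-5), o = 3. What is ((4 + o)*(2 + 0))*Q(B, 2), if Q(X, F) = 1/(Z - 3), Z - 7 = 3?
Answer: 2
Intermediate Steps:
Z = 10 (Z = 7 + 3 = 10)
B = -31/140 (B = -(3/4 - 4/(-5))/7 = -(3*(¼) - 4*(-⅕))/7 = -(¾ + ⅘)/7 = -⅐*31/20 = -31/140 ≈ -0.22143)
Q(X, F) = ⅐ (Q(X, F) = 1/(10 - 3) = 1/7 = ⅐)
((4 + o)*(2 + 0))*Q(B, 2) = ((4 + 3)*(2 + 0))*(⅐) = (7*2)*(⅐) = 14*(⅐) = 2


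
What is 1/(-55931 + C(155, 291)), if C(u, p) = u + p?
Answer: -1/55485 ≈ -1.8023e-5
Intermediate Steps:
C(u, p) = p + u
1/(-55931 + C(155, 291)) = 1/(-55931 + (291 + 155)) = 1/(-55931 + 446) = 1/(-55485) = -1/55485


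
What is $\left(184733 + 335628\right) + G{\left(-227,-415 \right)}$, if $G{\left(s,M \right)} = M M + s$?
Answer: $692359$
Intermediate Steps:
$G{\left(s,M \right)} = s + M^{2}$ ($G{\left(s,M \right)} = M^{2} + s = s + M^{2}$)
$\left(184733 + 335628\right) + G{\left(-227,-415 \right)} = \left(184733 + 335628\right) - \left(227 - \left(-415\right)^{2}\right) = 520361 + \left(-227 + 172225\right) = 520361 + 171998 = 692359$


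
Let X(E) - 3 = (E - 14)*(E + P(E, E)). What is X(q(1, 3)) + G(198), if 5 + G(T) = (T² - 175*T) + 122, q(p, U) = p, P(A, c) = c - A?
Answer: 4661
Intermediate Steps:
G(T) = 117 + T² - 175*T (G(T) = -5 + ((T² - 175*T) + 122) = -5 + (122 + T² - 175*T) = 117 + T² - 175*T)
X(E) = 3 + E*(-14 + E) (X(E) = 3 + (E - 14)*(E + (E - E)) = 3 + (-14 + E)*(E + 0) = 3 + (-14 + E)*E = 3 + E*(-14 + E))
X(q(1, 3)) + G(198) = (3 + 1² - 14*1) + (117 + 198² - 175*198) = (3 + 1 - 14) + (117 + 39204 - 34650) = -10 + 4671 = 4661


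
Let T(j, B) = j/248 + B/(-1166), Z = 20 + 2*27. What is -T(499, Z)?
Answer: -281741/144584 ≈ -1.9486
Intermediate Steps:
Z = 74 (Z = 20 + 54 = 74)
T(j, B) = -B/1166 + j/248 (T(j, B) = j*(1/248) + B*(-1/1166) = j/248 - B/1166 = -B/1166 + j/248)
-T(499, Z) = -(-1/1166*74 + (1/248)*499) = -(-37/583 + 499/248) = -1*281741/144584 = -281741/144584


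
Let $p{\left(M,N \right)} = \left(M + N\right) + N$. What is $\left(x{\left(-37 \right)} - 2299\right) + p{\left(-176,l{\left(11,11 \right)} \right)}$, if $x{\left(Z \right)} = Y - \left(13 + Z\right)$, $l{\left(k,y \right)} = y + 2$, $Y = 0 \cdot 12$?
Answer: $-2425$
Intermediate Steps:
$Y = 0$
$l{\left(k,y \right)} = 2 + y$
$x{\left(Z \right)} = -13 - Z$ ($x{\left(Z \right)} = 0 - \left(13 + Z\right) = -13 - Z$)
$p{\left(M,N \right)} = M + 2 N$
$\left(x{\left(-37 \right)} - 2299\right) + p{\left(-176,l{\left(11,11 \right)} \right)} = \left(\left(-13 - -37\right) - 2299\right) - \left(176 - 2 \left(2 + 11\right)\right) = \left(\left(-13 + 37\right) - 2299\right) + \left(-176 + 2 \cdot 13\right) = \left(24 - 2299\right) + \left(-176 + 26\right) = -2275 - 150 = -2425$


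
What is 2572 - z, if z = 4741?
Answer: -2169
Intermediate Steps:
2572 - z = 2572 - 1*4741 = 2572 - 4741 = -2169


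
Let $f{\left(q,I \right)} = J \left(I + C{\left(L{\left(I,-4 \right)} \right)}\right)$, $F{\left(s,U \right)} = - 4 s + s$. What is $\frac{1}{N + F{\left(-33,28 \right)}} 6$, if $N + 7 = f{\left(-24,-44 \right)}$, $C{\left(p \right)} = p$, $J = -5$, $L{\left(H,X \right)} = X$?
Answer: $\frac{3}{166} \approx 0.018072$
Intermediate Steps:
$F{\left(s,U \right)} = - 3 s$
$f{\left(q,I \right)} = 20 - 5 I$ ($f{\left(q,I \right)} = - 5 \left(I - 4\right) = - 5 \left(-4 + I\right) = 20 - 5 I$)
$N = 233$ ($N = -7 + \left(20 - -220\right) = -7 + \left(20 + 220\right) = -7 + 240 = 233$)
$\frac{1}{N + F{\left(-33,28 \right)}} 6 = \frac{1}{233 - -99} \cdot 6 = \frac{1}{233 + 99} \cdot 6 = \frac{1}{332} \cdot 6 = \frac{3}{166}$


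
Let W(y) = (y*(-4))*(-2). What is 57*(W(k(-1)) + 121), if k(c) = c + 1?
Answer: 6897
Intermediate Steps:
k(c) = 1 + c
W(y) = 8*y (W(y) = -4*y*(-2) = 8*y)
57*(W(k(-1)) + 121) = 57*(8*(1 - 1) + 121) = 57*(8*0 + 121) = 57*(0 + 121) = 57*121 = 6897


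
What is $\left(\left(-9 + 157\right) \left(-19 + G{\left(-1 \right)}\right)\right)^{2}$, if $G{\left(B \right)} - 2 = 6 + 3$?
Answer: $1401856$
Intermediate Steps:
$G{\left(B \right)} = 11$ ($G{\left(B \right)} = 2 + \left(6 + 3\right) = 2 + 9 = 11$)
$\left(\left(-9 + 157\right) \left(-19 + G{\left(-1 \right)}\right)\right)^{2} = \left(\left(-9 + 157\right) \left(-19 + 11\right)\right)^{2} = \left(148 \left(-8\right)\right)^{2} = \left(-1184\right)^{2} = 1401856$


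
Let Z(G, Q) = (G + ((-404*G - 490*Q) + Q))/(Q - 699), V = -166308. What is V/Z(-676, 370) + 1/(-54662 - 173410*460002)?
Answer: 2870190575013074155/4799691195011856 ≈ 598.00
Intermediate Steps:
Z(G, Q) = (-489*Q - 403*G)/(-699 + Q) (Z(G, Q) = (G + ((-490*Q - 404*G) + Q))/(-699 + Q) = (G + (-489*Q - 404*G))/(-699 + Q) = (-489*Q - 403*G)/(-699 + Q))
V/Z(-676, 370) + 1/(-54662 - 173410*460002) = -166308*(-699 + 370)/(-489*370 - 403*(-676)) + 1/(-54662 - 173410*460002) = -166308*(-329/(-180930 + 272428)) + (1/460002)/(-228072) = -166308/((-1/329*91498)) - 1/228072*1/460002 = -166308/(-91498/329) - 1/104913576144 = -166308*(-329/91498) - 1/104913576144 = 27357666/45749 - 1/104913576144 = 2870190575013074155/4799691195011856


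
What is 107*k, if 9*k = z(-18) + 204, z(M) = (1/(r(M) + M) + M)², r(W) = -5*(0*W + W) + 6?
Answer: 343421315/54756 ≈ 6271.8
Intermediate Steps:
r(W) = 6 - 5*W (r(W) = -5*(0 + W) + 6 = -5*W + 6 = 6 - 5*W)
z(M) = (M + 1/(6 - 4*M))² (z(M) = (1/((6 - 5*M) + M) + M)² = (1/(6 - 4*M) + M)² = (M + 1/(6 - 4*M))²)
k = 3209545/54756 (k = ((1 - 4*(-18)² + 6*(-18))²/(4*(-3 + 2*(-18))²) + 204)/9 = ((1 - 4*324 - 108)²/(4*(-3 - 36)²) + 204)/9 = ((¼)*(1 - 1296 - 108)²/(-39)² + 204)/9 = ((¼)*(1/1521)*(-1403)² + 204)/9 = ((¼)*(1/1521)*1968409 + 204)/9 = (1968409/6084 + 204)/9 = (⅑)*(3209545/6084) = 3209545/54756 ≈ 58.615)
107*k = 107*(3209545/54756) = 343421315/54756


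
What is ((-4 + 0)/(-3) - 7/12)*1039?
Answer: 3117/4 ≈ 779.25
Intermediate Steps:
((-4 + 0)/(-3) - 7/12)*1039 = (-4*(-⅓) - 7*1/12)*1039 = (4/3 - 7/12)*1039 = (¾)*1039 = 3117/4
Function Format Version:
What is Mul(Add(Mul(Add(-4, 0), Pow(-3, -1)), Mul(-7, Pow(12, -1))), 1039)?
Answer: Rational(3117, 4) ≈ 779.25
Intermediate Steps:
Mul(Add(Mul(Add(-4, 0), Pow(-3, -1)), Mul(-7, Pow(12, -1))), 1039) = Mul(Add(Mul(-4, Rational(-1, 3)), Mul(-7, Rational(1, 12))), 1039) = Mul(Add(Rational(4, 3), Rational(-7, 12)), 1039) = Mul(Rational(3, 4), 1039) = Rational(3117, 4)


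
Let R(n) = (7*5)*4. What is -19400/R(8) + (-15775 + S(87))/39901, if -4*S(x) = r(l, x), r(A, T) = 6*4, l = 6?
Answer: -38814437/279307 ≈ -138.97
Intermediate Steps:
R(n) = 140 (R(n) = 35*4 = 140)
r(A, T) = 24
S(x) = -6 (S(x) = -¼*24 = -6)
-19400/R(8) + (-15775 + S(87))/39901 = -19400/140 + (-15775 - 6)/39901 = -19400*1/140 - 15781*1/39901 = -970/7 - 15781/39901 = -38814437/279307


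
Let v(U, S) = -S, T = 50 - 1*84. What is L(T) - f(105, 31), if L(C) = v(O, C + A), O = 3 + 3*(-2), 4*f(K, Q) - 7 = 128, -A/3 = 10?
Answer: 121/4 ≈ 30.250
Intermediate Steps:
A = -30 (A = -3*10 = -30)
f(K, Q) = 135/4 (f(K, Q) = 7/4 + (¼)*128 = 7/4 + 32 = 135/4)
O = -3 (O = 3 - 6 = -3)
T = -34 (T = 50 - 84 = -34)
L(C) = 30 - C (L(C) = -(C - 30) = -(-30 + C) = 30 - C)
L(T) - f(105, 31) = (30 - 1*(-34)) - 1*135/4 = (30 + 34) - 135/4 = 64 - 135/4 = 121/4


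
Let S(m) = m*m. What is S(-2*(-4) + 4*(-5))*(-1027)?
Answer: -147888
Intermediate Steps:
S(m) = m²
S(-2*(-4) + 4*(-5))*(-1027) = (-2*(-4) + 4*(-5))²*(-1027) = (8 - 20)²*(-1027) = (-12)²*(-1027) = 144*(-1027) = -147888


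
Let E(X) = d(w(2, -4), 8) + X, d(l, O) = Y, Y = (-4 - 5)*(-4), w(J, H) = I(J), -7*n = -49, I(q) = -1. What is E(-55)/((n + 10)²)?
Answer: -19/289 ≈ -0.065744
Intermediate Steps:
n = 7 (n = -⅐*(-49) = 7)
w(J, H) = -1
Y = 36 (Y = -9*(-4) = 36)
d(l, O) = 36
E(X) = 36 + X
E(-55)/((n + 10)²) = (36 - 55)/((7 + 10)²) = -19/(17²) = -19/289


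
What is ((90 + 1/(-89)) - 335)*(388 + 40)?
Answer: -9332968/89 ≈ -1.0486e+5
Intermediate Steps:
((90 + 1/(-89)) - 335)*(388 + 40) = ((90 - 1/89) - 335)*428 = (8009/89 - 335)*428 = -21806/89*428 = -9332968/89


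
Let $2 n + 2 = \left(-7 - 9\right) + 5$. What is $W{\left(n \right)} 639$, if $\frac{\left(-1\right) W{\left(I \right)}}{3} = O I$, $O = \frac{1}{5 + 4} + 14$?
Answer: $\frac{351663}{2} \approx 1.7583 \cdot 10^{5}$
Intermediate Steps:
$n = - \frac{13}{2}$ ($n = -1 + \frac{\left(-7 - 9\right) + 5}{2} = -1 + \frac{-16 + 5}{2} = -1 + \frac{1}{2} \left(-11\right) = -1 - \frac{11}{2} = - \frac{13}{2} \approx -6.5$)
$O = \frac{127}{9}$ ($O = \frac{1}{9} + 14 = \frac{127}{9} \approx 14.111$)
$W{\left(I \right)} = - \frac{127 I}{3}$ ($W{\left(I \right)} = - 3 \frac{127 I}{9} = - \frac{127 I}{3}$)
$W{\left(n \right)} 639 = \left(- \frac{127}{3}\right) \left(- \frac{13}{2}\right) 639 = \frac{1651}{6} \cdot 639 = \frac{351663}{2}$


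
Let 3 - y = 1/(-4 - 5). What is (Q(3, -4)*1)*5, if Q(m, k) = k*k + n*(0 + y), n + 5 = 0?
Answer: 20/9 ≈ 2.2222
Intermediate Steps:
n = -5 (n = -5 + 0 = -5)
y = 28/9 (y = 3 - 1/(-4 - 5) = 3 - 1/(-9) = 3 - 1*(-⅑) = 3 + ⅑ = 28/9 ≈ 3.1111)
Q(m, k) = -140/9 + k² (Q(m, k) = k*k - 5*(0 + 28/9) = k² - 5*28/9 = k² - 140/9 = -140/9 + k²)
(Q(3, -4)*1)*5 = ((-140/9 + (-4)²)*1)*5 = ((-140/9 + 16)*1)*5 = ((4/9)*1)*5 = (4/9)*5 = 20/9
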